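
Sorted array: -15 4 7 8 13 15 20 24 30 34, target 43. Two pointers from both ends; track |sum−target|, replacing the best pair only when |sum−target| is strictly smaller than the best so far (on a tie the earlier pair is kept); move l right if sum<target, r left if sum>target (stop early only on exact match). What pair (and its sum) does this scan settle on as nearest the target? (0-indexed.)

l=0 r=9: -15+34=19 d=24 *, l++
l=1 r=9: 4+34=38 d=5 *, l++
l=2 r=9: 7+34=41 d=2 *, l++
l=3 r=9: 8+34=42 d=1 *, l++
l=4 r=9: 13+34=47 d=4, r--
l=4 r=8: 13+30=43 d=0 *, stop

pair (13, 30) with sum 43 (|Δ|=0)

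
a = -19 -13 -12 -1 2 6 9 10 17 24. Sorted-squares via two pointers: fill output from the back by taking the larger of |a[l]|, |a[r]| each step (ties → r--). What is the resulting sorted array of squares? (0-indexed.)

[0,9] |-19|<=|24| out[9]=576 → r--
[0,8] |-19|>|17| out[8]=361 → l++
[1,8] |-13|<=|17| out[7]=289 → r--
[1,7] |-13|>|10| out[6]=169 → l++
[2,7] |-12|>|10| out[5]=144 → l++
[3,7] |-1|<=|10| out[4]=100 → r--
[3,6] |-1|<=|9| out[3]=81 → r--
[3,5] |-1|<=|6| out[2]=36 → r--
[3,4] |-1|<=|2| out[1]=4 → r--
[3,3] |-1|<=|-1| out[0]=1 → r--

[1, 4, 36, 81, 100, 144, 169, 289, 361, 576]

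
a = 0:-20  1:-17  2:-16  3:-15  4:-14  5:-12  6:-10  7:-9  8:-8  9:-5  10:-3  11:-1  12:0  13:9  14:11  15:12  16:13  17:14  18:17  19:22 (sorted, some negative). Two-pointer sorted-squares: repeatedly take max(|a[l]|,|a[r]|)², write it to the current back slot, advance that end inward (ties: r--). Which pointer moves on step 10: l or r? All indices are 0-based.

r

[0,19] |-20|<=|22| out[19]=484 → r--
[0,18] |-20|>|17| out[18]=400 → l++
[1,18] |-17|<=|17| out[17]=289 → r--
[1,17] |-17|>|14| out[16]=289 → l++
[2,17] |-16|>|14| out[15]=256 → l++
[3,17] |-15|>|14| out[14]=225 → l++
[4,17] |-14|<=|14| out[13]=196 → r--
[4,16] |-14|>|13| out[12]=196 → l++
[5,16] |-12|<=|13| out[11]=169 → r--
[5,15] |-12|<=|12| out[10]=144 → r--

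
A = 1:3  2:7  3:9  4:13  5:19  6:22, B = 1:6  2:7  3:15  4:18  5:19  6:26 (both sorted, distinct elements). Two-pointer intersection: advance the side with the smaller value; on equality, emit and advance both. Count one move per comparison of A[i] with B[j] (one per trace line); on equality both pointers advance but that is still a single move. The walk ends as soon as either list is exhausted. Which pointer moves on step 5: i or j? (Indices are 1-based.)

i=1 j=1: 3<6, i++
i=2 j=1: 7>6, j++
i=2 j=2: 7==7 emit, i++,j++
i=3 j=3: 9<15, i++
i=4 j=3: 13<15, i++

i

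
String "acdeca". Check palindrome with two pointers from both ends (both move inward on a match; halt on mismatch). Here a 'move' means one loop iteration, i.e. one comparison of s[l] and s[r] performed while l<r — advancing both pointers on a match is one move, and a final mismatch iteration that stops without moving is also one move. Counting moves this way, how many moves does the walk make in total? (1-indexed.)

3 moves

l=1 r=6: 'a'=='a', l++,r--
l=2 r=5: 'c'=='c', l++,r--
l=3 r=4: 'd'!='e', stop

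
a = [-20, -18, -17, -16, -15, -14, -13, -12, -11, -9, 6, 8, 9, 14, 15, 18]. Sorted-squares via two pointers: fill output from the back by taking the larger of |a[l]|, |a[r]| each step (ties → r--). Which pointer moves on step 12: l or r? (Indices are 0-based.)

[0,15] |-20|>|18| out[15]=400 → l++
[1,15] |-18|<=|18| out[14]=324 → r--
[1,14] |-18|>|15| out[13]=324 → l++
[2,14] |-17|>|15| out[12]=289 → l++
[3,14] |-16|>|15| out[11]=256 → l++
[4,14] |-15|<=|15| out[10]=225 → r--
[4,13] |-15|>|14| out[9]=225 → l++
[5,13] |-14|<=|14| out[8]=196 → r--
[5,12] |-14|>|9| out[7]=196 → l++
[6,12] |-13|>|9| out[6]=169 → l++
[7,12] |-12|>|9| out[5]=144 → l++
[8,12] |-11|>|9| out[4]=121 → l++

l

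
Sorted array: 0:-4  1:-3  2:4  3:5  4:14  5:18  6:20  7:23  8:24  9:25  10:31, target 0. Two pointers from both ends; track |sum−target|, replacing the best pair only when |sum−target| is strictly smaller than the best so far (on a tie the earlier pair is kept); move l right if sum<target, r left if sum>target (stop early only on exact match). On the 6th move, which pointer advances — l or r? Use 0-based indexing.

r

[0,10] -4+31=27 d=27 * → r--
[0,9] -4+25=21 d=21 * → r--
[0,8] -4+24=20 d=20 * → r--
[0,7] -4+23=19 d=19 * → r--
[0,6] -4+20=16 d=16 * → r--
[0,5] -4+18=14 d=14 * → r--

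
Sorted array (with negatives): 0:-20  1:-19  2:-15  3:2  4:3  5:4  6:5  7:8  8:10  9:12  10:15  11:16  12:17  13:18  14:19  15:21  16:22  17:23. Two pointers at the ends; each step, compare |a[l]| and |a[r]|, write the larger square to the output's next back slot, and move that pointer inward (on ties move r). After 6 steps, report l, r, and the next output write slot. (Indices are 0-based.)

[0,17] |-20|<=|23| out[17]=529 → r--
[0,16] |-20|<=|22| out[16]=484 → r--
[0,15] |-20|<=|21| out[15]=441 → r--
[0,14] |-20|>|19| out[14]=400 → l++
[1,14] |-19|<=|19| out[13]=361 → r--
[1,13] |-19|>|18| out[12]=361 → l++

l=2, r=13, next write slot=11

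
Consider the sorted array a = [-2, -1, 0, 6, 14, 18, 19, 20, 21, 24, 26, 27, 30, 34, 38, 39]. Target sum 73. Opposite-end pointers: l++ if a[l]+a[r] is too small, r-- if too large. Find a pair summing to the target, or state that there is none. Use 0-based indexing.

(34, 39)

l=0 r=15: -2+39=37 <73, l++
l=1 r=15: -1+39=38 <73, l++
l=2 r=15: 0+39=39 <73, l++
l=3 r=15: 6+39=45 <73, l++
l=4 r=15: 14+39=53 <73, l++
l=5 r=15: 18+39=57 <73, l++
l=6 r=15: 19+39=58 <73, l++
l=7 r=15: 20+39=59 <73, l++
l=8 r=15: 21+39=60 <73, l++
l=9 r=15: 24+39=63 <73, l++
l=10 r=15: 26+39=65 <73, l++
l=11 r=15: 27+39=66 <73, l++
l=12 r=15: 30+39=69 <73, l++
l=13 r=15: 34+39=73, found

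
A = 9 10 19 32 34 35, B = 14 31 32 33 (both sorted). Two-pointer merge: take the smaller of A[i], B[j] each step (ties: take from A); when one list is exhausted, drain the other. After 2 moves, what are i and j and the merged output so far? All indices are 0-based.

i=2, j=0, merged so far=[9, 10]

i=0 j=0: A[i]=9<=B[j]=14 take 9, i++
i=1 j=0: A[i]=10<=B[j]=14 take 10, i++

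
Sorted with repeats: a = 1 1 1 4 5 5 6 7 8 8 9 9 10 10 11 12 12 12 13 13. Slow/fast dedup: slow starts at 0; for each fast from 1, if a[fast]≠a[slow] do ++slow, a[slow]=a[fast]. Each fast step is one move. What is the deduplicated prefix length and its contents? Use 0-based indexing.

slow=0 fast=1: a[fast]=1=a[slow] dup, fast++
slow=0 fast=2: a[fast]=1=a[slow] dup, fast++
slow=0 fast=3: a[fast]=4≠a[slow]=1 write a[1]=4, slow++,fast++
slow=1 fast=4: a[fast]=5≠a[slow]=4 write a[2]=5, slow++,fast++
slow=2 fast=5: a[fast]=5=a[slow] dup, fast++
slow=2 fast=6: a[fast]=6≠a[slow]=5 write a[3]=6, slow++,fast++
slow=3 fast=7: a[fast]=7≠a[slow]=6 write a[4]=7, slow++,fast++
slow=4 fast=8: a[fast]=8≠a[slow]=7 write a[5]=8, slow++,fast++
slow=5 fast=9: a[fast]=8=a[slow] dup, fast++
slow=5 fast=10: a[fast]=9≠a[slow]=8 write a[6]=9, slow++,fast++
slow=6 fast=11: a[fast]=9=a[slow] dup, fast++
slow=6 fast=12: a[fast]=10≠a[slow]=9 write a[7]=10, slow++,fast++
slow=7 fast=13: a[fast]=10=a[slow] dup, fast++
slow=7 fast=14: a[fast]=11≠a[slow]=10 write a[8]=11, slow++,fast++
slow=8 fast=15: a[fast]=12≠a[slow]=11 write a[9]=12, slow++,fast++
slow=9 fast=16: a[fast]=12=a[slow] dup, fast++
slow=9 fast=17: a[fast]=12=a[slow] dup, fast++
slow=9 fast=18: a[fast]=13≠a[slow]=12 write a[10]=13, slow++,fast++
slow=10 fast=19: a[fast]=13=a[slow] dup, fast++

length 11; prefix = [1, 4, 5, 6, 7, 8, 9, 10, 11, 12, 13]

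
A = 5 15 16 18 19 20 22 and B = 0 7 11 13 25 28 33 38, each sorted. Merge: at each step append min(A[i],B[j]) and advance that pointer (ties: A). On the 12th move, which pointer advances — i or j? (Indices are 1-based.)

j

i=1 j=1: A[i]=5>B[j]=0 take 0, j++
i=1 j=2: A[i]=5<=B[j]=7 take 5, i++
i=2 j=2: A[i]=15>B[j]=7 take 7, j++
i=2 j=3: A[i]=15>B[j]=11 take 11, j++
i=2 j=4: A[i]=15>B[j]=13 take 13, j++
i=2 j=5: A[i]=15<=B[j]=25 take 15, i++
i=3 j=5: A[i]=16<=B[j]=25 take 16, i++
i=4 j=5: A[i]=18<=B[j]=25 take 18, i++
i=5 j=5: A[i]=19<=B[j]=25 take 19, i++
i=6 j=5: A[i]=20<=B[j]=25 take 20, i++
i=7 j=5: A[i]=22<=B[j]=25 take 22, i++
i=8 j=5: A done, take B[j]=25, j++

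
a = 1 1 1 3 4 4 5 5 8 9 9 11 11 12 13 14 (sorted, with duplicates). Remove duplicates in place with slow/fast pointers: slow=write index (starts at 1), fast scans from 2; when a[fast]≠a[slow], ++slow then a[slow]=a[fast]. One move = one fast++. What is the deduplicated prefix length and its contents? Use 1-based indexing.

length 10; prefix = [1, 3, 4, 5, 8, 9, 11, 12, 13, 14]

(s=1,f=2) a[fast]=1=a[slow] dup → fast++
(s=1,f=3) a[fast]=1=a[slow] dup → fast++
(s=1,f=4) a[fast]=3≠a[slow]=1 write a[2]=3 → slow++,fast++
(s=2,f=5) a[fast]=4≠a[slow]=3 write a[3]=4 → slow++,fast++
(s=3,f=6) a[fast]=4=a[slow] dup → fast++
(s=3,f=7) a[fast]=5≠a[slow]=4 write a[4]=5 → slow++,fast++
(s=4,f=8) a[fast]=5=a[slow] dup → fast++
(s=4,f=9) a[fast]=8≠a[slow]=5 write a[5]=8 → slow++,fast++
(s=5,f=10) a[fast]=9≠a[slow]=8 write a[6]=9 → slow++,fast++
(s=6,f=11) a[fast]=9=a[slow] dup → fast++
(s=6,f=12) a[fast]=11≠a[slow]=9 write a[7]=11 → slow++,fast++
(s=7,f=13) a[fast]=11=a[slow] dup → fast++
(s=7,f=14) a[fast]=12≠a[slow]=11 write a[8]=12 → slow++,fast++
(s=8,f=15) a[fast]=13≠a[slow]=12 write a[9]=13 → slow++,fast++
(s=9,f=16) a[fast]=14≠a[slow]=13 write a[10]=14 → slow++,fast++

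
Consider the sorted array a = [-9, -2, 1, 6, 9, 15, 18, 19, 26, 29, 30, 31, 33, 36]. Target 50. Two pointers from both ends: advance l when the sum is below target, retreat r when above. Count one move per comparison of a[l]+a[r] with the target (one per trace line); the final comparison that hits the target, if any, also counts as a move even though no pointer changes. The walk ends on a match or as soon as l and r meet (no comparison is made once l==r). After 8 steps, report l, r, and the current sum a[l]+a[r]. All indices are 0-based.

l=0 r=13: -9+36=27 <50, l++
l=1 r=13: -2+36=34 <50, l++
l=2 r=13: 1+36=37 <50, l++
l=3 r=13: 6+36=42 <50, l++
l=4 r=13: 9+36=45 <50, l++
l=5 r=13: 15+36=51 >50, r--
l=5 r=12: 15+33=48 <50, l++
l=6 r=12: 18+33=51 >50, r--

l=6, r=11, sum=49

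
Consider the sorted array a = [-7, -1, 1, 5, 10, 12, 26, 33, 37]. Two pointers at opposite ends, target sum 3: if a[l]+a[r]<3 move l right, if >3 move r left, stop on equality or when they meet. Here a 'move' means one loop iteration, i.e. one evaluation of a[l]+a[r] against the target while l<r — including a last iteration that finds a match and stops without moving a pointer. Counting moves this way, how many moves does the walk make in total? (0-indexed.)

l=0 r=8: -7+37=30 >3, r--
l=0 r=7: -7+33=26 >3, r--
l=0 r=6: -7+26=19 >3, r--
l=0 r=5: -7+12=5 >3, r--
l=0 r=4: -7+10=3, found

5 moves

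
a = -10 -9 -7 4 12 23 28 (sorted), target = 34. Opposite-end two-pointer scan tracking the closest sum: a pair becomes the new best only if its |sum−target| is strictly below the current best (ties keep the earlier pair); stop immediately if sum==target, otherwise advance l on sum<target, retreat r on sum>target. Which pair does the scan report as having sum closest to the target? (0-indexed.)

[0,6] -10+28=18 d=16 * → l++
[1,6] -9+28=19 d=15 * → l++
[2,6] -7+28=21 d=13 * → l++
[3,6] 4+28=32 d=2 * → l++
[4,6] 12+28=40 d=6 → r--
[4,5] 12+23=35 d=1 * → r--

pair (12, 23) with sum 35 (|Δ|=1)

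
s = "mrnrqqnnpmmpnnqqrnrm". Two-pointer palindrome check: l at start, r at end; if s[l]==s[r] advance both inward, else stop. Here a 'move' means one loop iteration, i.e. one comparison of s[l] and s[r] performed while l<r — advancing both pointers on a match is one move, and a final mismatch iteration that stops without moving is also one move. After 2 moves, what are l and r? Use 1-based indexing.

l=1 r=20: 'm'=='m', l++,r--
l=2 r=19: 'r'=='r', l++,r--

l=3, r=18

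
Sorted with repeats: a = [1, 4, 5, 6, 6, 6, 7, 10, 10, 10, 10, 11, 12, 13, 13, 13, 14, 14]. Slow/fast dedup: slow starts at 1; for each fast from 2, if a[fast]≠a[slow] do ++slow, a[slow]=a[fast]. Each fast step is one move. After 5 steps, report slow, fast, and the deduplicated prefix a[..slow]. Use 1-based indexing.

slow=4, fast=7, prefix=[1, 4, 5, 6]

(s=1,f=2) a[fast]=4≠a[slow]=1 write a[2]=4 → slow++,fast++
(s=2,f=3) a[fast]=5≠a[slow]=4 write a[3]=5 → slow++,fast++
(s=3,f=4) a[fast]=6≠a[slow]=5 write a[4]=6 → slow++,fast++
(s=4,f=5) a[fast]=6=a[slow] dup → fast++
(s=4,f=6) a[fast]=6=a[slow] dup → fast++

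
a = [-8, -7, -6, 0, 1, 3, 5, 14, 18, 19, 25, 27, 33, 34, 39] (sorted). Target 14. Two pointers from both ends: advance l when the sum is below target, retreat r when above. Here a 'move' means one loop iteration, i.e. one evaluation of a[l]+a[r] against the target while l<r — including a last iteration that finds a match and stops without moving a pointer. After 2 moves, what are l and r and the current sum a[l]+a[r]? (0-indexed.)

l=0, r=12, sum=25

[0,14] -8+39=31 >14 → r--
[0,13] -8+34=26 >14 → r--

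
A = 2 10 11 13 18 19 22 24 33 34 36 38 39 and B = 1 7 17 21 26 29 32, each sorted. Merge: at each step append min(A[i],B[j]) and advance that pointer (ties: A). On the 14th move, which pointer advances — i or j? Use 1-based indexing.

j

[i=1,j=1] A[i]=2>B[j]=1 take 1 → j++
[i=1,j=2] A[i]=2<=B[j]=7 take 2 → i++
[i=2,j=2] A[i]=10>B[j]=7 take 7 → j++
[i=2,j=3] A[i]=10<=B[j]=17 take 10 → i++
[i=3,j=3] A[i]=11<=B[j]=17 take 11 → i++
[i=4,j=3] A[i]=13<=B[j]=17 take 13 → i++
[i=5,j=3] A[i]=18>B[j]=17 take 17 → j++
[i=5,j=4] A[i]=18<=B[j]=21 take 18 → i++
[i=6,j=4] A[i]=19<=B[j]=21 take 19 → i++
[i=7,j=4] A[i]=22>B[j]=21 take 21 → j++
[i=7,j=5] A[i]=22<=B[j]=26 take 22 → i++
[i=8,j=5] A[i]=24<=B[j]=26 take 24 → i++
[i=9,j=5] A[i]=33>B[j]=26 take 26 → j++
[i=9,j=6] A[i]=33>B[j]=29 take 29 → j++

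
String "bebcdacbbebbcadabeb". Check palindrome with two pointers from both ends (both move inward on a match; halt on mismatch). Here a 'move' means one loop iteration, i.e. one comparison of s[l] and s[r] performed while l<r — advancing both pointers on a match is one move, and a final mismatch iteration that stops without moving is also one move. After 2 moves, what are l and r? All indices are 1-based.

l=3, r=17

l=1 r=19: 'b'=='b', l++,r--
l=2 r=18: 'e'=='e', l++,r--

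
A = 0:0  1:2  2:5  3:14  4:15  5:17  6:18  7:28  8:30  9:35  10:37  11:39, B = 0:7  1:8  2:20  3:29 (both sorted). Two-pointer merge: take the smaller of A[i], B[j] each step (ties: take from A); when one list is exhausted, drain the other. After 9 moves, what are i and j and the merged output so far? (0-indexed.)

i=7, j=2, merged so far=[0, 2, 5, 7, 8, 14, 15, 17, 18]

[i=0,j=0] A[i]=0<=B[j]=7 take 0 → i++
[i=1,j=0] A[i]=2<=B[j]=7 take 2 → i++
[i=2,j=0] A[i]=5<=B[j]=7 take 5 → i++
[i=3,j=0] A[i]=14>B[j]=7 take 7 → j++
[i=3,j=1] A[i]=14>B[j]=8 take 8 → j++
[i=3,j=2] A[i]=14<=B[j]=20 take 14 → i++
[i=4,j=2] A[i]=15<=B[j]=20 take 15 → i++
[i=5,j=2] A[i]=17<=B[j]=20 take 17 → i++
[i=6,j=2] A[i]=18<=B[j]=20 take 18 → i++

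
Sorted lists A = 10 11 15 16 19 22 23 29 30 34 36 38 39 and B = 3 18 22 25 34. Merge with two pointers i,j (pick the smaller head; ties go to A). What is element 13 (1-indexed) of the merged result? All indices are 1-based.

i=1 j=1: A[i]=10>B[j]=3 take 3, j++
i=1 j=2: A[i]=10<=B[j]=18 take 10, i++
i=2 j=2: A[i]=11<=B[j]=18 take 11, i++
i=3 j=2: A[i]=15<=B[j]=18 take 15, i++
i=4 j=2: A[i]=16<=B[j]=18 take 16, i++
i=5 j=2: A[i]=19>B[j]=18 take 18, j++
i=5 j=3: A[i]=19<=B[j]=22 take 19, i++
i=6 j=3: A[i]=22<=B[j]=22 take 22, i++
i=7 j=3: A[i]=23>B[j]=22 take 22, j++
i=7 j=4: A[i]=23<=B[j]=25 take 23, i++
i=8 j=4: A[i]=29>B[j]=25 take 25, j++
i=8 j=5: A[i]=29<=B[j]=34 take 29, i++
i=9 j=5: A[i]=30<=B[j]=34 take 30, i++
i=10 j=5: A[i]=34<=B[j]=34 take 34, i++
i=11 j=5: A[i]=36>B[j]=34 take 34, j++
i=11 j=6: B done, take A[i]=36, i++
i=12 j=6: B done, take A[i]=38, i++
i=13 j=6: B done, take A[i]=39, i++

merged[13] = 30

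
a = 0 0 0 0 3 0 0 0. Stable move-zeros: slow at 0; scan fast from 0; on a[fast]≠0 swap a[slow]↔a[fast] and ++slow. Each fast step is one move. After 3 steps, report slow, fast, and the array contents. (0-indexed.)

slow=0, fast=3, a=[0, 0, 0, 0, 3, 0, 0, 0]

slow=0 fast=0: a[fast]=0, fast++
slow=0 fast=1: a[fast]=0, fast++
slow=0 fast=2: a[fast]=0, fast++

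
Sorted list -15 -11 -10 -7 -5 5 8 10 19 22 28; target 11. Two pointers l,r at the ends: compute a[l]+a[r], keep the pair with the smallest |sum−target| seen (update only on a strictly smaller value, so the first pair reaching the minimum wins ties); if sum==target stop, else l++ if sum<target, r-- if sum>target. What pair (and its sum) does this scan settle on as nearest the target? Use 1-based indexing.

[1,11] -15+28=13 d=2 * → r--
[1,10] -15+22=7 d=4 → l++
[2,10] -11+22=11 d=0 * → stop

pair (-11, 22) with sum 11 (|Δ|=0)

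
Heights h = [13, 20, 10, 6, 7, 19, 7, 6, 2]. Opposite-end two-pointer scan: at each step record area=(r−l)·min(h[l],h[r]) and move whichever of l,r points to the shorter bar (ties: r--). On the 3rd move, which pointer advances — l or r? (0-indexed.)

r

l=0 r=8: min(13,2)*8=16 best=16 *, r--
l=0 r=7: min(13,6)*7=42 best=42 *, r--
l=0 r=6: min(13,7)*6=42 best=42, r--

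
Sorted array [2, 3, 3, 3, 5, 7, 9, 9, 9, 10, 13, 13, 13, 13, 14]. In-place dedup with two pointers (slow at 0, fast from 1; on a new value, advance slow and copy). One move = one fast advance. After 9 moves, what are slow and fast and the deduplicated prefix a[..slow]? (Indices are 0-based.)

slow=5, fast=10, prefix=[2, 3, 5, 7, 9, 10]

slow=0 fast=1: a[fast]=3≠a[slow]=2 write a[1]=3, slow++,fast++
slow=1 fast=2: a[fast]=3=a[slow] dup, fast++
slow=1 fast=3: a[fast]=3=a[slow] dup, fast++
slow=1 fast=4: a[fast]=5≠a[slow]=3 write a[2]=5, slow++,fast++
slow=2 fast=5: a[fast]=7≠a[slow]=5 write a[3]=7, slow++,fast++
slow=3 fast=6: a[fast]=9≠a[slow]=7 write a[4]=9, slow++,fast++
slow=4 fast=7: a[fast]=9=a[slow] dup, fast++
slow=4 fast=8: a[fast]=9=a[slow] dup, fast++
slow=4 fast=9: a[fast]=10≠a[slow]=9 write a[5]=10, slow++,fast++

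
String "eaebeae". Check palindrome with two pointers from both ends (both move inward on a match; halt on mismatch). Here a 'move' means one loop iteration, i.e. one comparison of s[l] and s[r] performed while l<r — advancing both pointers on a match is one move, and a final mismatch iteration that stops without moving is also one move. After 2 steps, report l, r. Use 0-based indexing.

[0,6] 'e'=='e' → l++,r--
[1,5] 'a'=='a' → l++,r--

l=2, r=4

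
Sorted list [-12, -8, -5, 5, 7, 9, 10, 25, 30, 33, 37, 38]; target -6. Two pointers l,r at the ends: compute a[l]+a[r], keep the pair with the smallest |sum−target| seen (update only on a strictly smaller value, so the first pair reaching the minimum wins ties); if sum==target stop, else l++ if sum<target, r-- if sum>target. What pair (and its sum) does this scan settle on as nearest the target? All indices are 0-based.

pair (-12, 7) with sum -5 (|Δ|=1)

l=0 r=11: -12+38=26 d=32 *, r--
l=0 r=10: -12+37=25 d=31 *, r--
l=0 r=9: -12+33=21 d=27 *, r--
l=0 r=8: -12+30=18 d=24 *, r--
l=0 r=7: -12+25=13 d=19 *, r--
l=0 r=6: -12+10=-2 d=4 *, r--
l=0 r=5: -12+9=-3 d=3 *, r--
l=0 r=4: -12+7=-5 d=1 *, r--
l=0 r=3: -12+5=-7 d=1, l++
l=1 r=3: -8+5=-3 d=3, r--
l=1 r=2: -8+-5=-13 d=7, l++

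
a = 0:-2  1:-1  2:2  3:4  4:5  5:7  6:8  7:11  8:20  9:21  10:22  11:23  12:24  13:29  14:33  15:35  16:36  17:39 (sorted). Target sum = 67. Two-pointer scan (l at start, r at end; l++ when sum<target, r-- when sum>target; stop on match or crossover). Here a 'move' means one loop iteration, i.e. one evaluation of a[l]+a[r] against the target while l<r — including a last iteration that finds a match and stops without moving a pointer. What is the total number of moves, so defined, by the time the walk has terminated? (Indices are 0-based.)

17 moves

[0,17] -2+39=37 <67 → l++
[1,17] -1+39=38 <67 → l++
[2,17] 2+39=41 <67 → l++
[3,17] 4+39=43 <67 → l++
[4,17] 5+39=44 <67 → l++
[5,17] 7+39=46 <67 → l++
[6,17] 8+39=47 <67 → l++
[7,17] 11+39=50 <67 → l++
[8,17] 20+39=59 <67 → l++
[9,17] 21+39=60 <67 → l++
[10,17] 22+39=61 <67 → l++
[11,17] 23+39=62 <67 → l++
[12,17] 24+39=63 <67 → l++
[13,17] 29+39=68 >67 → r--
[13,16] 29+36=65 <67 → l++
[14,16] 33+36=69 >67 → r--
[14,15] 33+35=68 >67 → r--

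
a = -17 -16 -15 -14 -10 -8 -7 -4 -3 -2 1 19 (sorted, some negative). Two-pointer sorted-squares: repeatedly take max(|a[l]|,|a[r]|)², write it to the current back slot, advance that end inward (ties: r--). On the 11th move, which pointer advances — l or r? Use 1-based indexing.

l=1 r=12: |-17|<=|19| out[12]=361, r--
l=1 r=11: |-17|>|1| out[11]=289, l++
l=2 r=11: |-16|>|1| out[10]=256, l++
l=3 r=11: |-15|>|1| out[9]=225, l++
l=4 r=11: |-14|>|1| out[8]=196, l++
l=5 r=11: |-10|>|1| out[7]=100, l++
l=6 r=11: |-8|>|1| out[6]=64, l++
l=7 r=11: |-7|>|1| out[5]=49, l++
l=8 r=11: |-4|>|1| out[4]=16, l++
l=9 r=11: |-3|>|1| out[3]=9, l++
l=10 r=11: |-2|>|1| out[2]=4, l++

l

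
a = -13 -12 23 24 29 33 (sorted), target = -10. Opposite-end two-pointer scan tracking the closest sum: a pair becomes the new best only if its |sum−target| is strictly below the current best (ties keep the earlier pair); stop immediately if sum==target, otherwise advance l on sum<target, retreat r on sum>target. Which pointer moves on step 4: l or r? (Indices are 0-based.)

[0,5] -13+33=20 d=30 * → r--
[0,4] -13+29=16 d=26 * → r--
[0,3] -13+24=11 d=21 * → r--
[0,2] -13+23=10 d=20 * → r--

r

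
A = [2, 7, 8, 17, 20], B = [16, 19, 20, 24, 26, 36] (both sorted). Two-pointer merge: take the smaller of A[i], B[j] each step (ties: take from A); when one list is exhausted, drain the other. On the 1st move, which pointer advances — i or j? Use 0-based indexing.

[i=0,j=0] A[i]=2<=B[j]=16 take 2 → i++

i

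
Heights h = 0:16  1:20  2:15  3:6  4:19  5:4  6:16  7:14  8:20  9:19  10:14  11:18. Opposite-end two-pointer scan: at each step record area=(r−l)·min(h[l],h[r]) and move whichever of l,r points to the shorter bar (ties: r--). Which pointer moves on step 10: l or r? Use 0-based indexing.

[0,11] min(16,18)*11=176 best=176 * → l++
[1,11] min(20,18)*10=180 best=180 * → r--
[1,10] min(20,14)*9=126 best=180 → r--
[1,9] min(20,19)*8=152 best=180 → r--
[1,8] min(20,20)*7=140 best=180 → r--
[1,7] min(20,14)*6=84 best=180 → r--
[1,6] min(20,16)*5=80 best=180 → r--
[1,5] min(20,4)*4=16 best=180 → r--
[1,4] min(20,19)*3=57 best=180 → r--
[1,3] min(20,6)*2=12 best=180 → r--

r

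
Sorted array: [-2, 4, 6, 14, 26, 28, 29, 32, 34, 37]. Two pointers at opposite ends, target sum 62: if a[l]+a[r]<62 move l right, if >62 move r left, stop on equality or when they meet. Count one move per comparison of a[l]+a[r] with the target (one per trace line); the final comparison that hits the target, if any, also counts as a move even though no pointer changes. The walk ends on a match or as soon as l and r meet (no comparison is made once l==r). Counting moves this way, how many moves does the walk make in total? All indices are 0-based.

7 moves

[0,9] -2+37=35 <62 → l++
[1,9] 4+37=41 <62 → l++
[2,9] 6+37=43 <62 → l++
[3,9] 14+37=51 <62 → l++
[4,9] 26+37=63 >62 → r--
[4,8] 26+34=60 <62 → l++
[5,8] 28+34=62 → found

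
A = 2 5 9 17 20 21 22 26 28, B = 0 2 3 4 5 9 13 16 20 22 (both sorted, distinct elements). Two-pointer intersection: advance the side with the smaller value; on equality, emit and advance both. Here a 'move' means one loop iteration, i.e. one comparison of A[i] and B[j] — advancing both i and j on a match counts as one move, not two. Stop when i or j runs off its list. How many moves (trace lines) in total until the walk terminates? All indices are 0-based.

12 moves

i=0 j=0: 2>0, j++
i=0 j=1: 2==2 emit, i++,j++
i=1 j=2: 5>3, j++
i=1 j=3: 5>4, j++
i=1 j=4: 5==5 emit, i++,j++
i=2 j=5: 9==9 emit, i++,j++
i=3 j=6: 17>13, j++
i=3 j=7: 17>16, j++
i=3 j=8: 17<20, i++
i=4 j=8: 20==20 emit, i++,j++
i=5 j=9: 21<22, i++
i=6 j=9: 22==22 emit, i++,j++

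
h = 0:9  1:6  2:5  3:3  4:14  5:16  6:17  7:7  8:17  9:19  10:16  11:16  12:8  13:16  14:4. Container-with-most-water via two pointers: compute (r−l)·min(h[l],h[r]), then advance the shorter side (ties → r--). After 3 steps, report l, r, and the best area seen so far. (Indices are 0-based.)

l=2, r=13, best area=117

[0,14] min(9,4)*14=56 best=56 * → r--
[0,13] min(9,16)*13=117 best=117 * → l++
[1,13] min(6,16)*12=72 best=117 → l++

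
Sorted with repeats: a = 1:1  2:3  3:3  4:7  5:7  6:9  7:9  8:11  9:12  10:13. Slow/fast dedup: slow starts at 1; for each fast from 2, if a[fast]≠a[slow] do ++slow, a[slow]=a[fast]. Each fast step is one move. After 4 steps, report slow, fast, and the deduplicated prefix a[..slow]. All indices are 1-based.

slow=3, fast=6, prefix=[1, 3, 7]

(s=1,f=2) a[fast]=3≠a[slow]=1 write a[2]=3 → slow++,fast++
(s=2,f=3) a[fast]=3=a[slow] dup → fast++
(s=2,f=4) a[fast]=7≠a[slow]=3 write a[3]=7 → slow++,fast++
(s=3,f=5) a[fast]=7=a[slow] dup → fast++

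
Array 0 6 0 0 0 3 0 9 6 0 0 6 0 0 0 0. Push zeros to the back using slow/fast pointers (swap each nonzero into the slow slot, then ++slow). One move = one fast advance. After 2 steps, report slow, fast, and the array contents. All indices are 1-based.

slow=2, fast=3, a=[6, 0, 0, 0, 0, 3, 0, 9, 6, 0, 0, 6, 0, 0, 0, 0]

slow=1 fast=1: a[fast]=0, fast++
slow=1 fast=2: a[fast]=6≠0 swap→a[1]=6, slow++,fast++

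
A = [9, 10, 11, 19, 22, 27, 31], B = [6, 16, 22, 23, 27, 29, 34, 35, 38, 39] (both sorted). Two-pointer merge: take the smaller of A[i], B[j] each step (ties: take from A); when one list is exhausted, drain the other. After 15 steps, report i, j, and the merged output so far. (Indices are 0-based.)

i=7, j=8, merged so far=[6, 9, 10, 11, 16, 19, 22, 22, 23, 27, 27, 29, 31, 34, 35]

i=0 j=0: A[i]=9>B[j]=6 take 6, j++
i=0 j=1: A[i]=9<=B[j]=16 take 9, i++
i=1 j=1: A[i]=10<=B[j]=16 take 10, i++
i=2 j=1: A[i]=11<=B[j]=16 take 11, i++
i=3 j=1: A[i]=19>B[j]=16 take 16, j++
i=3 j=2: A[i]=19<=B[j]=22 take 19, i++
i=4 j=2: A[i]=22<=B[j]=22 take 22, i++
i=5 j=2: A[i]=27>B[j]=22 take 22, j++
i=5 j=3: A[i]=27>B[j]=23 take 23, j++
i=5 j=4: A[i]=27<=B[j]=27 take 27, i++
i=6 j=4: A[i]=31>B[j]=27 take 27, j++
i=6 j=5: A[i]=31>B[j]=29 take 29, j++
i=6 j=6: A[i]=31<=B[j]=34 take 31, i++
i=7 j=6: A done, take B[j]=34, j++
i=7 j=7: A done, take B[j]=35, j++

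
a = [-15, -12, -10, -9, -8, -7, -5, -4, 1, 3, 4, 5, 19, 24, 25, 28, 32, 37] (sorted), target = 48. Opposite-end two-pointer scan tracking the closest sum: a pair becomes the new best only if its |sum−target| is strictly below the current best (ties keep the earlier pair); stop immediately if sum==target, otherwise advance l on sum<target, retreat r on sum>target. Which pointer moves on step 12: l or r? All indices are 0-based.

l=0 r=17: -15+37=22 d=26 *, l++
l=1 r=17: -12+37=25 d=23 *, l++
l=2 r=17: -10+37=27 d=21 *, l++
l=3 r=17: -9+37=28 d=20 *, l++
l=4 r=17: -8+37=29 d=19 *, l++
l=5 r=17: -7+37=30 d=18 *, l++
l=6 r=17: -5+37=32 d=16 *, l++
l=7 r=17: -4+37=33 d=15 *, l++
l=8 r=17: 1+37=38 d=10 *, l++
l=9 r=17: 3+37=40 d=8 *, l++
l=10 r=17: 4+37=41 d=7 *, l++
l=11 r=17: 5+37=42 d=6 *, l++

l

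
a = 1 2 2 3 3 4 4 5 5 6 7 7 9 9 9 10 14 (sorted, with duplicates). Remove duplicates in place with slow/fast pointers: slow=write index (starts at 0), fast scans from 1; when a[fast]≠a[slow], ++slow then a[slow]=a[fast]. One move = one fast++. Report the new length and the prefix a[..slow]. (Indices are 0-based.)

(s=0,f=1) a[fast]=2≠a[slow]=1 write a[1]=2 → slow++,fast++
(s=1,f=2) a[fast]=2=a[slow] dup → fast++
(s=1,f=3) a[fast]=3≠a[slow]=2 write a[2]=3 → slow++,fast++
(s=2,f=4) a[fast]=3=a[slow] dup → fast++
(s=2,f=5) a[fast]=4≠a[slow]=3 write a[3]=4 → slow++,fast++
(s=3,f=6) a[fast]=4=a[slow] dup → fast++
(s=3,f=7) a[fast]=5≠a[slow]=4 write a[4]=5 → slow++,fast++
(s=4,f=8) a[fast]=5=a[slow] dup → fast++
(s=4,f=9) a[fast]=6≠a[slow]=5 write a[5]=6 → slow++,fast++
(s=5,f=10) a[fast]=7≠a[slow]=6 write a[6]=7 → slow++,fast++
(s=6,f=11) a[fast]=7=a[slow] dup → fast++
(s=6,f=12) a[fast]=9≠a[slow]=7 write a[7]=9 → slow++,fast++
(s=7,f=13) a[fast]=9=a[slow] dup → fast++
(s=7,f=14) a[fast]=9=a[slow] dup → fast++
(s=7,f=15) a[fast]=10≠a[slow]=9 write a[8]=10 → slow++,fast++
(s=8,f=16) a[fast]=14≠a[slow]=10 write a[9]=14 → slow++,fast++

length 10; prefix = [1, 2, 3, 4, 5, 6, 7, 9, 10, 14]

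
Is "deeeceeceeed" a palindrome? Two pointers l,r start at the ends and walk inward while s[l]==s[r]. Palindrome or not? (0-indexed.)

[0,11] 'd'=='d' → l++,r--
[1,10] 'e'=='e' → l++,r--
[2,9] 'e'=='e' → l++,r--
[3,8] 'e'=='e' → l++,r--
[4,7] 'c'=='c' → l++,r--
[5,6] 'e'=='e' → l++,r--

palindrome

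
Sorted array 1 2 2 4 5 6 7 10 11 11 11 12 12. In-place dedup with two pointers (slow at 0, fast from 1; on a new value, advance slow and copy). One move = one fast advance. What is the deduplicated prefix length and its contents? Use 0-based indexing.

(s=0,f=1) a[fast]=2≠a[slow]=1 write a[1]=2 → slow++,fast++
(s=1,f=2) a[fast]=2=a[slow] dup → fast++
(s=1,f=3) a[fast]=4≠a[slow]=2 write a[2]=4 → slow++,fast++
(s=2,f=4) a[fast]=5≠a[slow]=4 write a[3]=5 → slow++,fast++
(s=3,f=5) a[fast]=6≠a[slow]=5 write a[4]=6 → slow++,fast++
(s=4,f=6) a[fast]=7≠a[slow]=6 write a[5]=7 → slow++,fast++
(s=5,f=7) a[fast]=10≠a[slow]=7 write a[6]=10 → slow++,fast++
(s=6,f=8) a[fast]=11≠a[slow]=10 write a[7]=11 → slow++,fast++
(s=7,f=9) a[fast]=11=a[slow] dup → fast++
(s=7,f=10) a[fast]=11=a[slow] dup → fast++
(s=7,f=11) a[fast]=12≠a[slow]=11 write a[8]=12 → slow++,fast++
(s=8,f=12) a[fast]=12=a[slow] dup → fast++

length 9; prefix = [1, 2, 4, 5, 6, 7, 10, 11, 12]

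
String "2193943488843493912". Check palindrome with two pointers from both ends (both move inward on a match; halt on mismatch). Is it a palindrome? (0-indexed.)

l=0 r=18: '2'=='2', l++,r--
l=1 r=17: '1'=='1', l++,r--
l=2 r=16: '9'=='9', l++,r--
l=3 r=15: '3'=='3', l++,r--
l=4 r=14: '9'=='9', l++,r--
l=5 r=13: '4'=='4', l++,r--
l=6 r=12: '3'=='3', l++,r--
l=7 r=11: '4'=='4', l++,r--
l=8 r=10: '8'=='8', l++,r--

palindrome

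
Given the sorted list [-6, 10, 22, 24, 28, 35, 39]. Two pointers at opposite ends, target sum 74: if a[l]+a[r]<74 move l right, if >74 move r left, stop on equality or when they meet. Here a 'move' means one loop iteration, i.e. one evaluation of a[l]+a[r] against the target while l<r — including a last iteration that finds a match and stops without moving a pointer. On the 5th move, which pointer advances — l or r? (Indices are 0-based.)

l=0 r=6: -6+39=33 <74, l++
l=1 r=6: 10+39=49 <74, l++
l=2 r=6: 22+39=61 <74, l++
l=3 r=6: 24+39=63 <74, l++
l=4 r=6: 28+39=67 <74, l++

l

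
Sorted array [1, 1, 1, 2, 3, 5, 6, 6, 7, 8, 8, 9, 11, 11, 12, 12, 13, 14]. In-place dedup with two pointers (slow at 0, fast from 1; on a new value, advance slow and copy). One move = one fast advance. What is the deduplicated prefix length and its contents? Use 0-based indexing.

slow=0 fast=1: a[fast]=1=a[slow] dup, fast++
slow=0 fast=2: a[fast]=1=a[slow] dup, fast++
slow=0 fast=3: a[fast]=2≠a[slow]=1 write a[1]=2, slow++,fast++
slow=1 fast=4: a[fast]=3≠a[slow]=2 write a[2]=3, slow++,fast++
slow=2 fast=5: a[fast]=5≠a[slow]=3 write a[3]=5, slow++,fast++
slow=3 fast=6: a[fast]=6≠a[slow]=5 write a[4]=6, slow++,fast++
slow=4 fast=7: a[fast]=6=a[slow] dup, fast++
slow=4 fast=8: a[fast]=7≠a[slow]=6 write a[5]=7, slow++,fast++
slow=5 fast=9: a[fast]=8≠a[slow]=7 write a[6]=8, slow++,fast++
slow=6 fast=10: a[fast]=8=a[slow] dup, fast++
slow=6 fast=11: a[fast]=9≠a[slow]=8 write a[7]=9, slow++,fast++
slow=7 fast=12: a[fast]=11≠a[slow]=9 write a[8]=11, slow++,fast++
slow=8 fast=13: a[fast]=11=a[slow] dup, fast++
slow=8 fast=14: a[fast]=12≠a[slow]=11 write a[9]=12, slow++,fast++
slow=9 fast=15: a[fast]=12=a[slow] dup, fast++
slow=9 fast=16: a[fast]=13≠a[slow]=12 write a[10]=13, slow++,fast++
slow=10 fast=17: a[fast]=14≠a[slow]=13 write a[11]=14, slow++,fast++

length 12; prefix = [1, 2, 3, 5, 6, 7, 8, 9, 11, 12, 13, 14]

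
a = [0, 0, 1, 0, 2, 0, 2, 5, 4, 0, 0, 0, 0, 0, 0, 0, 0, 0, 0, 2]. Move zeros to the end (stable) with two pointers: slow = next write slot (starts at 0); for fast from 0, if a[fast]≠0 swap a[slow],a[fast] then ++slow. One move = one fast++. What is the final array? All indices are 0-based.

(s=0,f=0) a[fast]=0 → fast++
(s=0,f=1) a[fast]=0 → fast++
(s=0,f=2) a[fast]=1≠0 swap→a[0]=1 → slow++,fast++
(s=1,f=3) a[fast]=0 → fast++
(s=1,f=4) a[fast]=2≠0 swap→a[1]=2 → slow++,fast++
(s=2,f=5) a[fast]=0 → fast++
(s=2,f=6) a[fast]=2≠0 swap→a[2]=2 → slow++,fast++
(s=3,f=7) a[fast]=5≠0 swap→a[3]=5 → slow++,fast++
(s=4,f=8) a[fast]=4≠0 swap→a[4]=4 → slow++,fast++
(s=5,f=9) a[fast]=0 → fast++
(s=5,f=10) a[fast]=0 → fast++
(s=5,f=11) a[fast]=0 → fast++
(s=5,f=12) a[fast]=0 → fast++
(s=5,f=13) a[fast]=0 → fast++
(s=5,f=14) a[fast]=0 → fast++
(s=5,f=15) a[fast]=0 → fast++
(s=5,f=16) a[fast]=0 → fast++
(s=5,f=17) a[fast]=0 → fast++
(s=5,f=18) a[fast]=0 → fast++
(s=5,f=19) a[fast]=2≠0 swap→a[5]=2 → slow++,fast++

[1, 2, 2, 5, 4, 2, 0, 0, 0, 0, 0, 0, 0, 0, 0, 0, 0, 0, 0, 0]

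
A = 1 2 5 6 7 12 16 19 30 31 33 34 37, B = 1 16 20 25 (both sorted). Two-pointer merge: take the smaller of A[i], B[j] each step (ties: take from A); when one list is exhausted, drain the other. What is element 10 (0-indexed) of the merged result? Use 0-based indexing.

i=0 j=0: A[i]=1<=B[j]=1 take 1, i++
i=1 j=0: A[i]=2>B[j]=1 take 1, j++
i=1 j=1: A[i]=2<=B[j]=16 take 2, i++
i=2 j=1: A[i]=5<=B[j]=16 take 5, i++
i=3 j=1: A[i]=6<=B[j]=16 take 6, i++
i=4 j=1: A[i]=7<=B[j]=16 take 7, i++
i=5 j=1: A[i]=12<=B[j]=16 take 12, i++
i=6 j=1: A[i]=16<=B[j]=16 take 16, i++
i=7 j=1: A[i]=19>B[j]=16 take 16, j++
i=7 j=2: A[i]=19<=B[j]=20 take 19, i++
i=8 j=2: A[i]=30>B[j]=20 take 20, j++
i=8 j=3: A[i]=30>B[j]=25 take 25, j++
i=8 j=4: B done, take A[i]=30, i++
i=9 j=4: B done, take A[i]=31, i++
i=10 j=4: B done, take A[i]=33, i++
i=11 j=4: B done, take A[i]=34, i++
i=12 j=4: B done, take A[i]=37, i++

merged[10] = 20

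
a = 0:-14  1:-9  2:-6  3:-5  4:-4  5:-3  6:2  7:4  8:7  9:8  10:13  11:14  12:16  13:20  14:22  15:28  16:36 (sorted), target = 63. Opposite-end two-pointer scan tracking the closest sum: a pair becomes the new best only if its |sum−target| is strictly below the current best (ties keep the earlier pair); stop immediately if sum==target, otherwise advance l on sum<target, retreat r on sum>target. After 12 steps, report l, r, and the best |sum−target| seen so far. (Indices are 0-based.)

l=12, r=16, best |Δ|=13

[0,16] -14+36=22 d=41 * → l++
[1,16] -9+36=27 d=36 * → l++
[2,16] -6+36=30 d=33 * → l++
[3,16] -5+36=31 d=32 * → l++
[4,16] -4+36=32 d=31 * → l++
[5,16] -3+36=33 d=30 * → l++
[6,16] 2+36=38 d=25 * → l++
[7,16] 4+36=40 d=23 * → l++
[8,16] 7+36=43 d=20 * → l++
[9,16] 8+36=44 d=19 * → l++
[10,16] 13+36=49 d=14 * → l++
[11,16] 14+36=50 d=13 * → l++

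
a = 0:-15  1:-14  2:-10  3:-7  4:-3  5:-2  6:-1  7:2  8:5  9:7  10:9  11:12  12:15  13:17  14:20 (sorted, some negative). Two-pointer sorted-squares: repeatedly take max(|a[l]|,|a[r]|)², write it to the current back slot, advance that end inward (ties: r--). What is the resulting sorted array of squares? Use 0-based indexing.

[1, 4, 4, 9, 25, 49, 49, 81, 100, 144, 196, 225, 225, 289, 400]

l=0 r=14: |-15|<=|20| out[14]=400, r--
l=0 r=13: |-15|<=|17| out[13]=289, r--
l=0 r=12: |-15|<=|15| out[12]=225, r--
l=0 r=11: |-15|>|12| out[11]=225, l++
l=1 r=11: |-14|>|12| out[10]=196, l++
l=2 r=11: |-10|<=|12| out[9]=144, r--
l=2 r=10: |-10|>|9| out[8]=100, l++
l=3 r=10: |-7|<=|9| out[7]=81, r--
l=3 r=9: |-7|<=|7| out[6]=49, r--
l=3 r=8: |-7|>|5| out[5]=49, l++
l=4 r=8: |-3|<=|5| out[4]=25, r--
l=4 r=7: |-3|>|2| out[3]=9, l++
l=5 r=7: |-2|<=|2| out[2]=4, r--
l=5 r=6: |-2|>|-1| out[1]=4, l++
l=6 r=6: |-1|<=|-1| out[0]=1, r--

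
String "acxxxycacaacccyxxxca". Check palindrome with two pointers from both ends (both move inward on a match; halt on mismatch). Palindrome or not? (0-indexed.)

not a palindrome (mismatch at 7,12)

l=0 r=19: 'a'=='a', l++,r--
l=1 r=18: 'c'=='c', l++,r--
l=2 r=17: 'x'=='x', l++,r--
l=3 r=16: 'x'=='x', l++,r--
l=4 r=15: 'x'=='x', l++,r--
l=5 r=14: 'y'=='y', l++,r--
l=6 r=13: 'c'=='c', l++,r--
l=7 r=12: 'a'!='c', stop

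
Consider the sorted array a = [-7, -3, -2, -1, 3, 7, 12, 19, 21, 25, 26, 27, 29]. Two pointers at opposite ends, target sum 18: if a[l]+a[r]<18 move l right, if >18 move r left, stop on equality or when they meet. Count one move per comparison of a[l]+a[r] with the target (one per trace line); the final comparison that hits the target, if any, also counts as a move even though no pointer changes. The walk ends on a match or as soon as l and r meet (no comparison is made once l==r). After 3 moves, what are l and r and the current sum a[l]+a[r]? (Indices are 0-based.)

[0,12] -7+29=22 >18 → r--
[0,11] -7+27=20 >18 → r--
[0,10] -7+26=19 >18 → r--

l=0, r=9, sum=18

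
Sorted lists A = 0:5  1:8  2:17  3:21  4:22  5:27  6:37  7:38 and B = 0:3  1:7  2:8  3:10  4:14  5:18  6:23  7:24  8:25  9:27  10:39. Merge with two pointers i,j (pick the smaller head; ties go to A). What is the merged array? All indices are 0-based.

[3, 5, 7, 8, 8, 10, 14, 17, 18, 21, 22, 23, 24, 25, 27, 27, 37, 38, 39]

i=0 j=0: A[i]=5>B[j]=3 take 3, j++
i=0 j=1: A[i]=5<=B[j]=7 take 5, i++
i=1 j=1: A[i]=8>B[j]=7 take 7, j++
i=1 j=2: A[i]=8<=B[j]=8 take 8, i++
i=2 j=2: A[i]=17>B[j]=8 take 8, j++
i=2 j=3: A[i]=17>B[j]=10 take 10, j++
i=2 j=4: A[i]=17>B[j]=14 take 14, j++
i=2 j=5: A[i]=17<=B[j]=18 take 17, i++
i=3 j=5: A[i]=21>B[j]=18 take 18, j++
i=3 j=6: A[i]=21<=B[j]=23 take 21, i++
i=4 j=6: A[i]=22<=B[j]=23 take 22, i++
i=5 j=6: A[i]=27>B[j]=23 take 23, j++
i=5 j=7: A[i]=27>B[j]=24 take 24, j++
i=5 j=8: A[i]=27>B[j]=25 take 25, j++
i=5 j=9: A[i]=27<=B[j]=27 take 27, i++
i=6 j=9: A[i]=37>B[j]=27 take 27, j++
i=6 j=10: A[i]=37<=B[j]=39 take 37, i++
i=7 j=10: A[i]=38<=B[j]=39 take 38, i++
i=8 j=10: A done, take B[j]=39, j++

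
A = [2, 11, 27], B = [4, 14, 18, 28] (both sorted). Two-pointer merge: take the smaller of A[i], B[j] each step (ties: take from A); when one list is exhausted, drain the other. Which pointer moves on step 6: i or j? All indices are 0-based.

i=0 j=0: A[i]=2<=B[j]=4 take 2, i++
i=1 j=0: A[i]=11>B[j]=4 take 4, j++
i=1 j=1: A[i]=11<=B[j]=14 take 11, i++
i=2 j=1: A[i]=27>B[j]=14 take 14, j++
i=2 j=2: A[i]=27>B[j]=18 take 18, j++
i=2 j=3: A[i]=27<=B[j]=28 take 27, i++

i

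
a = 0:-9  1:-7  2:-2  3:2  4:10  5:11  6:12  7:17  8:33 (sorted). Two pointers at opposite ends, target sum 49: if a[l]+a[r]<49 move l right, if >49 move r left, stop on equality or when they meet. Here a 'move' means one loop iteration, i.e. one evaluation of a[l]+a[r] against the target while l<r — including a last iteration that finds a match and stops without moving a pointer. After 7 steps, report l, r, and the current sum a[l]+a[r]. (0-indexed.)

l=0 r=8: -9+33=24 <49, l++
l=1 r=8: -7+33=26 <49, l++
l=2 r=8: -2+33=31 <49, l++
l=3 r=8: 2+33=35 <49, l++
l=4 r=8: 10+33=43 <49, l++
l=5 r=8: 11+33=44 <49, l++
l=6 r=8: 12+33=45 <49, l++

l=7, r=8, sum=50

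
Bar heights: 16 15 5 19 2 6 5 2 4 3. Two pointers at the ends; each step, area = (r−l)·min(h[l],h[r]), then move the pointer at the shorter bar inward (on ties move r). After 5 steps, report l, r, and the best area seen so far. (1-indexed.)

l=1, r=5, best area=32

[1,10] min(16,3)*9=27 best=27 * → r--
[1,9] min(16,4)*8=32 best=32 * → r--
[1,8] min(16,2)*7=14 best=32 → r--
[1,7] min(16,5)*6=30 best=32 → r--
[1,6] min(16,6)*5=30 best=32 → r--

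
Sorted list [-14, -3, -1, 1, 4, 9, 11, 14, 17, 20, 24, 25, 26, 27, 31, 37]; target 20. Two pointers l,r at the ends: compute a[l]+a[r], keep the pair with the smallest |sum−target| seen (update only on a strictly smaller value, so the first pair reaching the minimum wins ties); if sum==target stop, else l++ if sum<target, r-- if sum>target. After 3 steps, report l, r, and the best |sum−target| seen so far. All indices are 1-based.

l=2, r=14, best |Δ|=3

l=1 r=16: -14+37=23 d=3 *, r--
l=1 r=15: -14+31=17 d=3, l++
l=2 r=15: -3+31=28 d=8, r--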